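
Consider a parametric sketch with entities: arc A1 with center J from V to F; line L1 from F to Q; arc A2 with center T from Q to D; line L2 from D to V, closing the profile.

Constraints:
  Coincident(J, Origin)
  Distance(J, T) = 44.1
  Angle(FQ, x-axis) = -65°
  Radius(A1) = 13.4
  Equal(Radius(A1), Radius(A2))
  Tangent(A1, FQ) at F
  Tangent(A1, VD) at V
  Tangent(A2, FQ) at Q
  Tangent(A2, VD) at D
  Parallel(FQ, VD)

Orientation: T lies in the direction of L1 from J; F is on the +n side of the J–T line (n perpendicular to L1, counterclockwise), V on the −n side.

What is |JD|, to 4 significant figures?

46.09

The slot axis is L1's direction at -65.0°, so u = (cos -65.0°, sin -65.0°) = (0.4226, -0.9063) and n = (−sin -65.0°, cos -65.0°) = (0.9063, 0.4226). J is at the origin and T lies 44.1 along u from J, so T = 44.1·u = (18.64, -39.97). Tangency of A1 to both parallel lines with radius 13.4 puts F and V at J ± 13.4·n: F = (12.14, 5.663), V = (-12.14, -5.663). Equal radii place Q and D the same way about T: Q = T + 13.4·n = (30.78, -34.31), D = T − 13.4·n = (6.493, -45.63). Then |JD| = |D − J| = 46.09.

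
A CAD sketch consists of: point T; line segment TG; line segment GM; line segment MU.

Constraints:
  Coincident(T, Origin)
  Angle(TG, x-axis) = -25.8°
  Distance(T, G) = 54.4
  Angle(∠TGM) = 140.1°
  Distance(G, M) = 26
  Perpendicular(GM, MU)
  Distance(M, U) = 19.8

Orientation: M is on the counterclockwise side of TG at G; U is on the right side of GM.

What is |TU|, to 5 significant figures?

87.060

T is at the origin; TG runs at -25.8° with length 54.4, so G = 54.4·(cos -25.8°, sin -25.8°) = (48.977, -23.677). ∠TGM = 140.1°, so GM runs at -25.8° + (180° − 140.1°) = 14.100° from the x-axis; with |GM| = 26.0, M = G + 26.0·(cos 14.100°, sin 14.100°) = (74.194, -17.343). The perpendicularity gives MU at right angles to GM; with |MU| = 19.8 on the right of GM, U = M + 19.8·(0.24362, -0.96987) = (79.018, -36.546). Then |TU| = |U − T| = 87.060.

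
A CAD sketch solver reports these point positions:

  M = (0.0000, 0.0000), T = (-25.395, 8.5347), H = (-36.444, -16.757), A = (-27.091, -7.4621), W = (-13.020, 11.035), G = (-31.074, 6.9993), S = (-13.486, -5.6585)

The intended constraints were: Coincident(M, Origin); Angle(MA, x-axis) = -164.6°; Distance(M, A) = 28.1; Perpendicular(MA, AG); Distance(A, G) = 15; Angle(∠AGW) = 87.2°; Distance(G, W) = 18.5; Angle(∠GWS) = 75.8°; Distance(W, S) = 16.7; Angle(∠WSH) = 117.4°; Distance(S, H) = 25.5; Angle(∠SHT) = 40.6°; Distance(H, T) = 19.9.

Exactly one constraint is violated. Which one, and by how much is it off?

Distance(H, T) = 19.9 — off by 7.70.

M = (0.00, 0.00) ✓; MA at -164.6° ✓; |MA| = 28.10 ✓; ∠(MA, AG) = 90.00° ✓; |AG| = 15.00 ✓; ∠AGW = 87.20° ✓; |GW| = 18.50 ✓; ∠GWS = 75.80° ✓; |WS| = 16.70 ✓; ∠WSH = 117.4° ✓; |SH| = 25.50 ✓; ∠SHT = 40.60° ✓; |HT| = 27.60 ✗.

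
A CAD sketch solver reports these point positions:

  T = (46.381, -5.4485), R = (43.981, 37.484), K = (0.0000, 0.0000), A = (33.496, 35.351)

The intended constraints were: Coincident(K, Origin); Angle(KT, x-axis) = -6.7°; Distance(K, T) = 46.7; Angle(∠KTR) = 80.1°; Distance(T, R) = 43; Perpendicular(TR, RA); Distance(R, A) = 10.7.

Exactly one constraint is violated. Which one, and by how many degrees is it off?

Perpendicular(TR, RA) — off by 8.30°.

K = (0.00, 0.00) ✓; KT at -6.700° ✓; |KT| = 46.70 ✓; ∠KTR = 80.10° ✓; |TR| = 43.00 ✓; ∠(TR, RA) = 98.30° ✗; |RA| = 10.70 ✓.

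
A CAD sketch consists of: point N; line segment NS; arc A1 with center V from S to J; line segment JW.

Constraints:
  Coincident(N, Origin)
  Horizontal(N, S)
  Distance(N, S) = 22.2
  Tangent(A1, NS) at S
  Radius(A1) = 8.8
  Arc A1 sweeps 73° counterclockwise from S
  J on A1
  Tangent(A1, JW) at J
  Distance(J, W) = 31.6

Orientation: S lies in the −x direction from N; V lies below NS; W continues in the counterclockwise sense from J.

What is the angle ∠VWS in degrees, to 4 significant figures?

6.716°

N is at the origin; N and S share the same y with |NS| = 22.2 and S on the −x side, so S = (-22.20, 0.000). Tangency of A1 to NS means the radius VS is perpendicular to NS, so V = S + (0, -8.8) = (-22.20, -8.800). On A1, S sits at bearing 90° from V; a 73° counterclockwise sweep puts J at bearing 163°, so J = V + 8.8·(cos 163°, sin 163°) = (-30.62, -6.227). Tangency of A1 to JW means the radius VJ is perpendicular to JW, so JW runs along (−sin 163°, cos 163°); with |JW| = 31.6, W = (-39.85, -36.45). Then cos ∠VWS = WV·WS / (|WV||WS|), giving 6.716°.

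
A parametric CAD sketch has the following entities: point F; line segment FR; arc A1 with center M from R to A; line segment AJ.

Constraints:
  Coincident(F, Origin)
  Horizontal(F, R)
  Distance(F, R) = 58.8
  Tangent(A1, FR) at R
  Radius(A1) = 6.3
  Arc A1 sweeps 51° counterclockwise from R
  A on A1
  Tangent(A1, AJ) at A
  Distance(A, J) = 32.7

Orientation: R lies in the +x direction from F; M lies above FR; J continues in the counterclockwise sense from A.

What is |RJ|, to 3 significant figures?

37.7

F is at the origin; FR is horizontal with |FR| = 58.8 and R on the +x side, so R = (58.8, 0.00). Since A1 is tangent to FR there, MR ⟂ FR, so M = R + (0, 6.3) = (58.8, 6.30). On A1, R sits at bearing -90° from M; a 51° counterclockwise sweep puts A at bearing -39°, so A = M + 6.3·(cos -39°, sin -39°) = (63.7, 2.34). Tangency of A1 to AJ means the radius MA is perpendicular to AJ, so AJ runs along (−sin -39°, cos -39°); with |AJ| = 32.7, J = (84.3, 27.7). Then |RJ| = |J − R| = 37.7.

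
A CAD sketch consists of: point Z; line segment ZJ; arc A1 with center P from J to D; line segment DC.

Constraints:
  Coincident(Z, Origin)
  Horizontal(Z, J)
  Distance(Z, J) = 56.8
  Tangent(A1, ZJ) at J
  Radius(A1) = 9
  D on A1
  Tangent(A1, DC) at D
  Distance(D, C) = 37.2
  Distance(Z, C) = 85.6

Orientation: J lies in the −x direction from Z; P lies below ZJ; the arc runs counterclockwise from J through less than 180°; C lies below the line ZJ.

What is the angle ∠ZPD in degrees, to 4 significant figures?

158.1°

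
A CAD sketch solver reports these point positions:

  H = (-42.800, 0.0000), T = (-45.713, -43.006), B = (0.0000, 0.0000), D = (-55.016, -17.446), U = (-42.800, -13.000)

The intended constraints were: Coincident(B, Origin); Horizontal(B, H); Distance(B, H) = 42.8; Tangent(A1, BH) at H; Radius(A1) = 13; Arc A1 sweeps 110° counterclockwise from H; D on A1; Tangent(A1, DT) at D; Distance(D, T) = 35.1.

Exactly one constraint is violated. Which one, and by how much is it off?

Distance(D, T) = 35.1 — off by 7.90.

B = (0.00, 0.00) ✓; B.y = 0.00, H.y = 0.00 ✓; |BH| = 42.80 ✓; ∠(UH, HB) = 90.00° ✓; |UH| = 13.00 ✓; bearing(U→D) − bearing(U→H) = 110.0° ✓; |UD| = 13.00 ✓; ∠(UD, DT) = 90.00° ✓; |DT| = 27.20 ✗.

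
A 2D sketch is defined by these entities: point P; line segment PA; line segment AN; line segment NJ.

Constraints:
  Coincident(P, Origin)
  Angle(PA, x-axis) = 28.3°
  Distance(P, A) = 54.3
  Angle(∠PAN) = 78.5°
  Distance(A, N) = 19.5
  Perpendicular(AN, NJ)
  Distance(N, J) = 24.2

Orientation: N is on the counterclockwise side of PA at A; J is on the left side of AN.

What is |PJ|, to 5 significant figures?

30.279

∠PAN = 78.5°, so AN runs at 28.3° + (180° − 78.5°) = 129.80° from the x-axis; with |AN| = 19.5, N = A + 19.5·(cos 129.80°, sin 129.80°) = (35.328, 40.725). AN is perpendicular to NJ; with |NJ| = 24.2 on the left of AN, J = N + 24.2·(-0.76828, -0.64011) = (16.735, 25.234). Then |PJ| = |J − P| = 30.279.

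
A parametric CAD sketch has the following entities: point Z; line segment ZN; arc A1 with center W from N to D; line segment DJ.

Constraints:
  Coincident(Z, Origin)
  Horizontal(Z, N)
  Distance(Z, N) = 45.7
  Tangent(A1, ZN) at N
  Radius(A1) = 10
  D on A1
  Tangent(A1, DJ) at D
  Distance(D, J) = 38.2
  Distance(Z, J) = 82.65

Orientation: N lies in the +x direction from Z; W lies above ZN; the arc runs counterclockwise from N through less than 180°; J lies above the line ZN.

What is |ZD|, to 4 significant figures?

54.63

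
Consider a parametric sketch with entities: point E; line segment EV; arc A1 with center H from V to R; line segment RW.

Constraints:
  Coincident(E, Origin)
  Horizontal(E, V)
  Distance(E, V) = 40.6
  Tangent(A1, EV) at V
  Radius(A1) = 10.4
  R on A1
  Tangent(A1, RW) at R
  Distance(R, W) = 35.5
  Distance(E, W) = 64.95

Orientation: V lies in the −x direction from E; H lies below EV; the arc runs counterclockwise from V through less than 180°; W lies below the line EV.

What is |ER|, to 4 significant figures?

52.29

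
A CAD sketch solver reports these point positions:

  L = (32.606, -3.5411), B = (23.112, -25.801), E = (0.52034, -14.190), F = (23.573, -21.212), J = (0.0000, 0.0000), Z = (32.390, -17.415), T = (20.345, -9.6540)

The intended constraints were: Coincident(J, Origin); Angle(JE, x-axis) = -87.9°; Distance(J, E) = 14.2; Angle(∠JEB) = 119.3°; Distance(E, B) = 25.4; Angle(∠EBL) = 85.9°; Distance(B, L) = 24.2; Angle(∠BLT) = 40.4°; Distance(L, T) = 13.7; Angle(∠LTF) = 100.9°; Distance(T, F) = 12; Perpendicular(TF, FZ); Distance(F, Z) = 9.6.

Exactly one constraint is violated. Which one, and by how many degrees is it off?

Perpendicular(TF, FZ) — off by 7.69°.

J = (0.00, 0.00) ✓; JE at -87.90° ✓; |JE| = 14.20 ✓; ∠JEB = 119.3° ✓; |EB| = 25.40 ✓; ∠EBL = 85.90° ✓; |BL| = 24.20 ✓; ∠BLT = 40.40° ✓; |LT| = 13.70 ✓; ∠LTF = 100.9° ✓; |TF| = 12.00 ✓; ∠(TF, FZ) = 97.69° ✗; |FZ| = 9.600 ✓.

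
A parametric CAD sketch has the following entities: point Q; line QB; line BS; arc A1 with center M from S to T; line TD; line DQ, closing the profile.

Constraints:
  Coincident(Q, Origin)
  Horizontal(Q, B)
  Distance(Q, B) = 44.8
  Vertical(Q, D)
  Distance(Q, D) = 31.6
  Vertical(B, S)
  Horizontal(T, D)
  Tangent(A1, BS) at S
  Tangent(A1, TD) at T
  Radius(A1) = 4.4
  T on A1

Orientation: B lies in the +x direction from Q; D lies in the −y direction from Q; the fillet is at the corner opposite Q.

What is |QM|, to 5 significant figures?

48.703

Q and D share the same x with |QD| = 31.6 and D on the −y side, so D = (0.0000, -31.600). The virtual corner opposite Q is at (44.800, -31.600). A1 meets BS tangentially, so MS is at right angles to BS and since A1 is tangent to TD there, MT ⟂ TD, with radius 4.4, so the center M sits 4.4 in from both sides at M = (40.400, -27.200). Then |QM| = |M − Q| = 48.703.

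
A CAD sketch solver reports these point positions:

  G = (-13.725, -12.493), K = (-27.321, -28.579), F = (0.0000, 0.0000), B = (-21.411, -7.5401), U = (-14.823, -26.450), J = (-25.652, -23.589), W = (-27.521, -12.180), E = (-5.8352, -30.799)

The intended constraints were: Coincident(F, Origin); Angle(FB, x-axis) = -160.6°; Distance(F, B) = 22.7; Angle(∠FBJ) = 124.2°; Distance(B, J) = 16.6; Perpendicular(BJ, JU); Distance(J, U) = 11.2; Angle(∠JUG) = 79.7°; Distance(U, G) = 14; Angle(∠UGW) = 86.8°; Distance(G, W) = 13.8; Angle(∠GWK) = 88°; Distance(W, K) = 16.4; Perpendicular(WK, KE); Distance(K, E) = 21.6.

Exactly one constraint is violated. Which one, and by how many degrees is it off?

Perpendicular(WK, KE) — off by 6.60°.

F = (0.00, 0.00) ✓; FB at -160.6° ✓; |FB| = 22.70 ✓; ∠FBJ = 124.2° ✓; |BJ| = 16.60 ✓; ∠(BJ, JU) = 90.00° ✓; |JU| = 11.20 ✓; ∠JUG = 79.70° ✓; |UG| = 14.00 ✓; ∠UGW = 86.80° ✓; |GW| = 13.80 ✓; ∠GWK = 88.00° ✓; |WK| = 16.40 ✓; ∠(WK, KE) = 83.40° ✗; |KE| = 21.60 ✓.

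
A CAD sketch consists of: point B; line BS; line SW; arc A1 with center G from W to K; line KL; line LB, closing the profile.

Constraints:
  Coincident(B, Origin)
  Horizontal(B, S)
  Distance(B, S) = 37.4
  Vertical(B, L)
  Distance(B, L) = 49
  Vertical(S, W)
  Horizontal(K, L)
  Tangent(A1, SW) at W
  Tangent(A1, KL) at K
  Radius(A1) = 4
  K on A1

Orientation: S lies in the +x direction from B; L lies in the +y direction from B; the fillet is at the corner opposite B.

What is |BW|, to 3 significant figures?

58.5

B is at the origin; B and S share the same y with |BS| = 37.4 and S on the +x side, so S = (37.4, 0.00). B and L share the same x with |BL| = 49.0 and L on the +y side, so L = (0.00, 49.0). The virtual corner opposite B is at (37.4, 49.0). The tangent condition forces GW to be normal to SW and since A1 is tangent to KL there, GK ⟂ KL, with radius 4.0, so the center G sits 4.0 in from both sides at G = (33.4, 45.0). That places the tangent points at W = (37.4, 45.0) on SW and K = (33.4, 49.0) on KL. Then |BW| = |W − B| = 58.5.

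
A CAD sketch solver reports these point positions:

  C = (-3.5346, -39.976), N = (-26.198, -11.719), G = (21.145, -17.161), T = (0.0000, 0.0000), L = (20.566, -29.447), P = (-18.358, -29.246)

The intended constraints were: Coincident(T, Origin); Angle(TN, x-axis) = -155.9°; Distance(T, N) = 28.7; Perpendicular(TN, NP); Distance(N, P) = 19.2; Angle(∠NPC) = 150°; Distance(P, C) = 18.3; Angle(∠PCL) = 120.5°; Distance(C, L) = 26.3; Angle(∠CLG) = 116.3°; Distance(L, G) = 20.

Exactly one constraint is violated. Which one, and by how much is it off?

Distance(L, G) = 20 — off by 7.70.

T = (0.00, 0.00) ✓; TN at -155.9° ✓; |TN| = 28.70 ✓; ∠(TN, NP) = 90.00° ✓; |NP| = 19.20 ✓; ∠NPC = 150.0° ✓; |PC| = 18.30 ✓; ∠PCL = 120.5° ✓; |CL| = 26.30 ✓; ∠CLG = 116.3° ✓; |LG| = 12.30 ✗.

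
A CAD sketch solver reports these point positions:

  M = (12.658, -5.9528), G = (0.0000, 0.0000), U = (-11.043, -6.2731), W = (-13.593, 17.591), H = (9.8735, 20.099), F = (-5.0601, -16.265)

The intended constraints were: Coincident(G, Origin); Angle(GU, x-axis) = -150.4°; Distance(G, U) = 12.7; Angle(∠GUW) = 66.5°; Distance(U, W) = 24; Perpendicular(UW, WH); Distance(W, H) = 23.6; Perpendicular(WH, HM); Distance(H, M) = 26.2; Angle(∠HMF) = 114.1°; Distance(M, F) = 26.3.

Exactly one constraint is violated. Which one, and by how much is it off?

Distance(M, F) = 26.3 — off by 5.80.

G = (0.00, 0.00) ✓; GU at -150.4° ✓; |GU| = 12.70 ✓; ∠GUW = 66.50° ✓; |UW| = 24.00 ✓; ∠(UW, WH) = 90.00° ✓; |WH| = 23.60 ✓; ∠(WH, HM) = 90.00° ✓; |HM| = 26.20 ✓; ∠HMF = 114.1° ✓; |MF| = 20.50 ✗.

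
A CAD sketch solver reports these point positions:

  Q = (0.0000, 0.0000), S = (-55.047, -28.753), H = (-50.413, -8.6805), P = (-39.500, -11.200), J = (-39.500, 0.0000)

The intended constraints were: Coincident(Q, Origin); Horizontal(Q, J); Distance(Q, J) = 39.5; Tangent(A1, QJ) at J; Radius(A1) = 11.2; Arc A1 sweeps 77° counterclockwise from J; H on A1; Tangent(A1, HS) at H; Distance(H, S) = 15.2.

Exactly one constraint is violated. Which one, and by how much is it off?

Distance(H, S) = 15.2 — off by 5.40.

Q = (0.00, 0.00) ✓; Q.y = 0.00, J.y = 0.00 ✓; |QJ| = 39.50 ✓; ∠(PJ, JQ) = 90.00° ✓; |PJ| = 11.20 ✓; bearing(P→H) − bearing(P→J) = 77.00° ✓; |PH| = 11.20 ✓; ∠(PH, HS) = 90.00° ✓; |HS| = 20.60 ✗.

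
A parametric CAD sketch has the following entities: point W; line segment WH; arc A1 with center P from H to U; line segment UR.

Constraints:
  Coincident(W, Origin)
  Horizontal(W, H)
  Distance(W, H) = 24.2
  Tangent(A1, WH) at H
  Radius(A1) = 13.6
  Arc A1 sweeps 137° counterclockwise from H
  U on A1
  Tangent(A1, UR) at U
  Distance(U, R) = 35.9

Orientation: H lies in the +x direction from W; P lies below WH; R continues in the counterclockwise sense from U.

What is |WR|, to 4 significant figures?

63.27

W is at the origin; W and H share the same y with |WH| = 24.2 and H on the +x side, so H = (24.20, 0.000). Since A1 is tangent to WH there, PH ⟂ WH, so P = H + (0, -13.6) = (24.20, -13.60). On A1, H sits at bearing 90° from P; a 137° counterclockwise sweep puts U at bearing 227°, so U = P + 13.6·(cos 227°, sin 227°) = (14.92, -23.55). The tangent condition forces PU to be normal to UR, so UR runs along (−sin 227°, cos 227°); with |UR| = 35.9, R = (41.18, -48.03). Then |WR| = |R − W| = 63.27.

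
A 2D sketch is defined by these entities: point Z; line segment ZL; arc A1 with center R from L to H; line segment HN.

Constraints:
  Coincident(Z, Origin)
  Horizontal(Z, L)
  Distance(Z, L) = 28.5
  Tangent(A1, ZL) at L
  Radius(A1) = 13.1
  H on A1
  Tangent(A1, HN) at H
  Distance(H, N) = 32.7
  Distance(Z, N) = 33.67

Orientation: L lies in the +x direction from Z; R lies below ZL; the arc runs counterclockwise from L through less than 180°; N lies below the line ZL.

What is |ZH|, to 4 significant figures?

18.47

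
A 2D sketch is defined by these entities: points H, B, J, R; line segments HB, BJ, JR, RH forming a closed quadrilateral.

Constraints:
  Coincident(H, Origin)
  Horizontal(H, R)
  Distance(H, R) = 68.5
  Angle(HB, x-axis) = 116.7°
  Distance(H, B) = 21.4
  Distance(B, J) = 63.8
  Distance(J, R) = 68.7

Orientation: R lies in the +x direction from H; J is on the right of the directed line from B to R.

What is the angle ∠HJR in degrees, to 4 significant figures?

71.67°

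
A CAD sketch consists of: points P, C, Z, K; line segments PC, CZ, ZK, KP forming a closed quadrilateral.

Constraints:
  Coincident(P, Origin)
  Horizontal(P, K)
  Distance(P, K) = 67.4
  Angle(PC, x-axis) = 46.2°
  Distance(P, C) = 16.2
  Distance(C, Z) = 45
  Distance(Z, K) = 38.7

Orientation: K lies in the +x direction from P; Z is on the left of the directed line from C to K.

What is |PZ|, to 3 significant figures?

60.8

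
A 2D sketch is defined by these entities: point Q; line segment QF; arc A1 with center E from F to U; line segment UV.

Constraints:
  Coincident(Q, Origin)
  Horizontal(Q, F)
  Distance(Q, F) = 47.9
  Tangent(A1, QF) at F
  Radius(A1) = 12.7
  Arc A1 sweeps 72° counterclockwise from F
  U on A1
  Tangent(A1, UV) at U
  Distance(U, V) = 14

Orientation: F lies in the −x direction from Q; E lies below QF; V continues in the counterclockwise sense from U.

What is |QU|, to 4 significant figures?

60.62

Q is at the origin; QF is horizontal with |QF| = 47.9 and F on the −x side, so F = (-47.90, 0.000). Since A1 is tangent to QF there, EF ⟂ QF, so E = F + (0, -12.7) = (-47.90, -12.70). On A1, F sits at bearing 90° from E; a 72° counterclockwise sweep puts U at bearing 162°, so U = E + 12.7·(cos 162°, sin 162°) = (-59.98, -8.775). Then |QU| = |U − Q| = 60.62.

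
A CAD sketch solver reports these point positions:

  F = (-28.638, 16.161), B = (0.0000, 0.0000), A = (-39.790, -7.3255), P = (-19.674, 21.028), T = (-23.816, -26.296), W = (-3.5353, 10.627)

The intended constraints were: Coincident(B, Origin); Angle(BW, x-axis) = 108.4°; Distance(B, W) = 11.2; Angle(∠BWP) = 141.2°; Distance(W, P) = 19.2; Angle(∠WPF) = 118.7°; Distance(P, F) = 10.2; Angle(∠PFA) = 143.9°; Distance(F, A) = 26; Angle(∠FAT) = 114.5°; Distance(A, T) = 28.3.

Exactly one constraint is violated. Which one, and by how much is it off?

Distance(A, T) = 28.3 — off by 3.50.

B = (0.00, 0.00) ✓; BW at 108.4° ✓; |BW| = 11.20 ✓; ∠BWP = 141.2° ✓; |WP| = 19.20 ✓; ∠WPF = 118.7° ✓; |PF| = 10.20 ✓; ∠PFA = 143.9° ✓; |FA| = 26.00 ✓; ∠FAT = 114.5° ✓; |AT| = 24.80 ✗.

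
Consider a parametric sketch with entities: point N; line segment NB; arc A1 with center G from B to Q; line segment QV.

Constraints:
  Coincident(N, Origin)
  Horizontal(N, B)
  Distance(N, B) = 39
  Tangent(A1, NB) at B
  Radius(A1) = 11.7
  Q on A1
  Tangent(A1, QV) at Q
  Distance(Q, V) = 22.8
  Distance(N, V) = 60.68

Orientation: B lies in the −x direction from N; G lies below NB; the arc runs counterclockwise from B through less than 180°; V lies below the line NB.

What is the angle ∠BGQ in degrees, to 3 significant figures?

92.9°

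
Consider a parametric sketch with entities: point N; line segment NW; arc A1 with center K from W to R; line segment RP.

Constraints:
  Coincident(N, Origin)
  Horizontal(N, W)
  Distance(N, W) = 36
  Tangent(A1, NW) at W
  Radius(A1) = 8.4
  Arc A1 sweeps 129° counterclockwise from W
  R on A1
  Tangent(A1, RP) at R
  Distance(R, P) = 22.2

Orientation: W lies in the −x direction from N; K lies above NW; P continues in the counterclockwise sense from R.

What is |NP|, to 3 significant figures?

53.3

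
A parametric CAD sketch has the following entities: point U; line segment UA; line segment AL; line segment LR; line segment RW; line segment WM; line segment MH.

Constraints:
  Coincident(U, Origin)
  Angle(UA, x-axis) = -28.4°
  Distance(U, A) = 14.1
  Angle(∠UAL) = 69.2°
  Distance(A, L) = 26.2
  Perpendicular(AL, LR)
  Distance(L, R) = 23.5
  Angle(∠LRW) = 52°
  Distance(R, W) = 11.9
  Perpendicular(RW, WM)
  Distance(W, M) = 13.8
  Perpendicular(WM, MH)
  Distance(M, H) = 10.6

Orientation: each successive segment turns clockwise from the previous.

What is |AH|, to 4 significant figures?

35.69

RW is perpendicular to WM, so WM runs at -87.20°; with |WM| = 13.8, M = (-10.23, -19.24). The perpendicularity gives MH at right angles to WM, so MH runs at -177.2°; with |MH| = 10.6, H = (-20.81, -19.76). Then |AH| = |H − A| = 35.69.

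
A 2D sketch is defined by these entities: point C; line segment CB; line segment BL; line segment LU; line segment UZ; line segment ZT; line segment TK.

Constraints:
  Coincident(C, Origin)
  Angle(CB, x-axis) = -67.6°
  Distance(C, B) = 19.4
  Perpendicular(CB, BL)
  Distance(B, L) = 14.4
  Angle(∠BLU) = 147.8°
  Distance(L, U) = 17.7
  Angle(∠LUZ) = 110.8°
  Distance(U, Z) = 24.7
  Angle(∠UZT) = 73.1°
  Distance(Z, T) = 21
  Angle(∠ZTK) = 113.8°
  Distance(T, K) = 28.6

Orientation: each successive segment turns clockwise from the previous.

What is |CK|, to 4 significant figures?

25.59

C is at the origin; CB runs at -67.6° with length 19.4, so B = (7.393, -17.94). CB is perpendicular to BL, so BL runs at -157.6°; with |BL| = 14.4, L = (-5.921, -23.42). ∠BLU = 147.8° gives LU at 170.2° from the x-axis; with |LU| = 17.7, U = (-23.36, -20.41). ∠LUZ = 110.8° gives UZ at 101.0° from the x-axis; with |UZ| = 24.7, Z = (-28.08, 3.835). ∠UZT = 73.1° gives ZT at -5.900° from the x-axis; with |ZT| = 21.0, T = (-7.187, 1.677). ∠ZTK = 113.8° gives TK at -72.10° from the x-axis; with |TK| = 28.6, K = (1.604, -25.54). Then |CK| = |K − C| = 25.59.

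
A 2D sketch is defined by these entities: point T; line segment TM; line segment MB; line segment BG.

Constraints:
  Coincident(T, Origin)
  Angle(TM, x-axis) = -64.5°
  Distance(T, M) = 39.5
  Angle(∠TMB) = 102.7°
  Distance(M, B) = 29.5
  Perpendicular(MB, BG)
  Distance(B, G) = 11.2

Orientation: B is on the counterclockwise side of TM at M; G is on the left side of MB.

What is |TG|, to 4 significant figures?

46.96

T is at the origin; TM runs at -64.5° with length 39.5, so M = 39.5·(cos -64.5°, sin -64.5°) = (17.01, -35.65). ∠TMB = 102.7°, so MB runs at -64.5° + (180° − 102.7°) = 12.80° from the x-axis; with |MB| = 29.5, B = M + 29.5·(cos 12.80°, sin 12.80°) = (45.77, -29.12). MB is perpendicular to BG; with |BG| = 11.2 on the left of MB, G = B + 11.2·(-0.2215, 0.9751) = (43.29, -18.19). Then |TG| = |G − T| = 46.96.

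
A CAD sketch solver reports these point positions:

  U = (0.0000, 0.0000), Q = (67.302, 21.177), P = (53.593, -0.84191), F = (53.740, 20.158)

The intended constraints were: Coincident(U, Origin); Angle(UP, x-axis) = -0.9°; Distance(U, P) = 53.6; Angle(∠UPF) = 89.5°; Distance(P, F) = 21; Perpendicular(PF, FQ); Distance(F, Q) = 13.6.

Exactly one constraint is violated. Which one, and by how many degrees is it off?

Perpendicular(PF, FQ) — off by 4.70°.

U = (0.00, 0.00) ✓; UP at -0.9000° ✓; |UP| = 53.60 ✓; ∠UPF = 89.50° ✓; |PF| = 21.00 ✓; ∠(PF, FQ) = 85.30° ✗; |FQ| = 13.60 ✓.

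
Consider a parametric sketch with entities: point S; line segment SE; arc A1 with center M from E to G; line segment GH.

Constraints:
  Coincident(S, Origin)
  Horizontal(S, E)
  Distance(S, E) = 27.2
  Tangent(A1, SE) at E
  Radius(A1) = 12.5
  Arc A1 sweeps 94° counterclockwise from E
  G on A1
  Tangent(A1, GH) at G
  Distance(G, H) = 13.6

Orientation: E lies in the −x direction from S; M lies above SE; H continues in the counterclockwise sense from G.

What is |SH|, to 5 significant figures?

31.169

On A1, E sits at bearing -90° from M; a 94° counterclockwise sweep puts G at bearing 4°, so G = M + 12.5·(cos 4°, sin 4°) = (-14.730, 13.372). The tangent condition forces MG to be normal to GH, so GH runs along (−sin 4°, cos 4°); with |GH| = 13.6, H = (-15.679, 26.939). Then |SH| = |H − S| = 31.169.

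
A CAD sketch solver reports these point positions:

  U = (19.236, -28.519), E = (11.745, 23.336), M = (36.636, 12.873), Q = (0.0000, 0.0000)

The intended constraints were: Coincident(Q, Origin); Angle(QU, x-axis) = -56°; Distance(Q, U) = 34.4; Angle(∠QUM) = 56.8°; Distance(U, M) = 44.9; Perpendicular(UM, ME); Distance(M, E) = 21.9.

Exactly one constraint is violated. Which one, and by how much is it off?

Distance(M, E) = 21.9 — off by 5.10.

Q = (0.00, 0.00) ✓; QU at -56.00° ✓; |QU| = 34.40 ✓; ∠QUM = 56.80° ✓; |UM| = 44.90 ✓; ∠(UM, ME) = 90.00° ✓; |ME| = 27.00 ✗.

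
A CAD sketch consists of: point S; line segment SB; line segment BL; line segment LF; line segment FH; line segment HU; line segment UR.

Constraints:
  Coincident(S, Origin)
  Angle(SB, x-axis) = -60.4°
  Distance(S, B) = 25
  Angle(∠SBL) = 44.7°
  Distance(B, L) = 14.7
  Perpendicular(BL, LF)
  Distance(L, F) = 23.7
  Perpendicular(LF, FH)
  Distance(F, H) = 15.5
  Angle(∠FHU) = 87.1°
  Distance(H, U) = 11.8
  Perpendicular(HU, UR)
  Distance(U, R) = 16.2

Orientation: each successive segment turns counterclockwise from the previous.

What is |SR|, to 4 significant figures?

5.171

S is at the origin; SB runs at -60.4° with length 25.0, so B = (12.35, -21.74). ∠SBL = 44.7° gives BL at 74.90° from the x-axis; with |BL| = 14.7, L = (16.18, -7.545). BL ⟂ LF, so LF runs at 164.9°; with |LF| = 23.7, F = (-6.704, -1.371). The perpendicularity gives FH at right angles to LF, so FH runs at -105.1°; with |FH| = 15.5, H = (-10.74, -16.34). ∠FHU = 87.1° gives HU at -12.20° from the x-axis; with |HU| = 11.8, U = (0.7919, -18.83). HU is perpendicular to UR, so UR runs at 77.80°; with |UR| = 16.2, R = (4.215, -2.995). Then |SR| = |R − S| = 5.171.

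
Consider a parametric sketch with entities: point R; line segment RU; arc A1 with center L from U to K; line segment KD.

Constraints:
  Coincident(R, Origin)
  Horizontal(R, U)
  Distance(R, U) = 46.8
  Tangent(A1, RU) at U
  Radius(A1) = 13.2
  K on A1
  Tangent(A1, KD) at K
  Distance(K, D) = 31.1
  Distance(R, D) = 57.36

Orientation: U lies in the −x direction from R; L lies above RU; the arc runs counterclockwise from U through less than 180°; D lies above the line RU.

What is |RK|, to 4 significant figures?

36.42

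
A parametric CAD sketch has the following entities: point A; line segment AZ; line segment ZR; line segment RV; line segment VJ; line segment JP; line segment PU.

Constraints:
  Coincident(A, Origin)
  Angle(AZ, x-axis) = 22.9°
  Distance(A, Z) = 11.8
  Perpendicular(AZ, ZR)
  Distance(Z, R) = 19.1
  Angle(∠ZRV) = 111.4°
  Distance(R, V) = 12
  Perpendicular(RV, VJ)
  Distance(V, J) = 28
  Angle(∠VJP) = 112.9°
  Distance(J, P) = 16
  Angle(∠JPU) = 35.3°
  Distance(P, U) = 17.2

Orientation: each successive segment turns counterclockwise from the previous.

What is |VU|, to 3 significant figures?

20.4

A is at the origin; AZ runs at 22.9° with length 11.8, so Z = (10.9, 4.59). AZ ⟂ ZR, so ZR runs at 113°; with |ZR| = 19.1, R = (3.44, 22.2). ∠ZRV = 111.4° gives RV at -178° from the x-axis; with |RV| = 12.0, V = (-8.56, 21.9). The perpendicularity gives VJ at right angles to RV, so VJ runs at -88.5°; with |VJ| = 28.0, J = (-7.83, -6.12). ∠VJP = 112.9° gives JP at -21.4° from the x-axis; with |JP| = 16.0, P = (7.07, -12.0). ∠JPU = 35.3° gives PU at 123° from the x-axis; with |PU| = 17.2, U = (-2.37, 2.42). Then |VU| = |U − V| = 20.4.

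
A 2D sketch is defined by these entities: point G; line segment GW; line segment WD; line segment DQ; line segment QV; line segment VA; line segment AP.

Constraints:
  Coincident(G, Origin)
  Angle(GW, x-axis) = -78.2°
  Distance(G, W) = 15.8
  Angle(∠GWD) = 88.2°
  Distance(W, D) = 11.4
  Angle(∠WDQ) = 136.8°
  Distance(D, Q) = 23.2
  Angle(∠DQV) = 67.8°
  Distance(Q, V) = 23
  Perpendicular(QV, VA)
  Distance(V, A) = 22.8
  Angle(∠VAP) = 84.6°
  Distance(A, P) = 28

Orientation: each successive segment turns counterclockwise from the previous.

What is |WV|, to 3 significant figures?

26.5

G is at the origin; GW runs at -78.2° with length 15.8, so W = (3.23, -15.5). ∠GWD = 88.2° gives WD at 13.6° from the x-axis; with |WD| = 11.4, D = (14.3, -12.8). ∠WDQ = 136.8° gives DQ at 56.8° from the x-axis; with |DQ| = 23.2, Q = (27.0, 6.63). ∠DQV = 67.8° gives QV at 169° from the x-axis; with |QV| = 23.0, V = (4.44, 11.0). Then |WV| = |V − W| = 26.5.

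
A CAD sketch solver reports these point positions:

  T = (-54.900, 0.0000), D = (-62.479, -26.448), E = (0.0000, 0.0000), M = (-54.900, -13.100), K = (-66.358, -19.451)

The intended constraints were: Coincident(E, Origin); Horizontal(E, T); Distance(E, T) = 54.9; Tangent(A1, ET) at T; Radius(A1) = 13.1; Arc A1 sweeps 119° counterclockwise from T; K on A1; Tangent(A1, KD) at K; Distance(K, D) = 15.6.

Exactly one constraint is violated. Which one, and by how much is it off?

Distance(K, D) = 15.6 — off by 7.60.

E = (0.00, 0.00) ✓; E.y = 0.00, T.y = 0.00 ✓; |ET| = 54.90 ✓; ∠(MT, TE) = 90.00° ✓; |MT| = 13.10 ✓; bearing(M→K) − bearing(M→T) = 119.0° ✓; |MK| = 13.10 ✓; ∠(MK, KD) = 90.00° ✓; |KD| = 8.000 ✗.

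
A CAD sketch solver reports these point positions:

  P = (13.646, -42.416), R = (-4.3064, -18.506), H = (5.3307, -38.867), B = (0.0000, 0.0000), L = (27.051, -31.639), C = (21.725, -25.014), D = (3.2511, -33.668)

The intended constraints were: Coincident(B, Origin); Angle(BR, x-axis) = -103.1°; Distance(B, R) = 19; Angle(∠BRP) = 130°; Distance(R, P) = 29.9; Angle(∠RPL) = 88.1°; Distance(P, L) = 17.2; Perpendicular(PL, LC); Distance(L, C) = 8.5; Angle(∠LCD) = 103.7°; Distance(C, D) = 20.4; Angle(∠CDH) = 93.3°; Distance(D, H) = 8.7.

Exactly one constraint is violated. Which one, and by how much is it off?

Distance(D, H) = 8.7 — off by 3.10.

B = (0.00, 0.00) ✓; BR at -103.1° ✓; |BR| = 19.00 ✓; ∠BRP = 130.0° ✓; |RP| = 29.90 ✓; ∠RPL = 88.10° ✓; |PL| = 17.20 ✓; ∠(PL, LC) = 90.00° ✓; |LC| = 8.500 ✓; ∠LCD = 103.7° ✓; |CD| = 20.40 ✓; ∠CDH = 93.30° ✓; |DH| = 5.599 ✗.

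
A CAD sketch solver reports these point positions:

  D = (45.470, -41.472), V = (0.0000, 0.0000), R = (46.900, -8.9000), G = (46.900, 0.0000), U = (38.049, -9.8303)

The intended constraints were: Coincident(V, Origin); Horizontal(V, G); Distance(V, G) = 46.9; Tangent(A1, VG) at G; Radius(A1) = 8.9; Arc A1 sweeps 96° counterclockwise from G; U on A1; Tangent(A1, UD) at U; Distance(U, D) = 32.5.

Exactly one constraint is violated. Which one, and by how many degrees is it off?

Tangent(A1, UD) at U — off by 7.20°.

V = (0.00, 0.00) ✓; V.y = 0.00, G.y = 0.00 ✓; |VG| = 46.90 ✓; ∠(RG, GV) = 90.00° ✓; |RG| = 8.900 ✓; bearing(R→U) − bearing(R→G) = 96.00° ✓; |RU| = 8.900 ✓; ∠(RU, UD) = 82.80° ✗; |UD| = 32.50 ✓.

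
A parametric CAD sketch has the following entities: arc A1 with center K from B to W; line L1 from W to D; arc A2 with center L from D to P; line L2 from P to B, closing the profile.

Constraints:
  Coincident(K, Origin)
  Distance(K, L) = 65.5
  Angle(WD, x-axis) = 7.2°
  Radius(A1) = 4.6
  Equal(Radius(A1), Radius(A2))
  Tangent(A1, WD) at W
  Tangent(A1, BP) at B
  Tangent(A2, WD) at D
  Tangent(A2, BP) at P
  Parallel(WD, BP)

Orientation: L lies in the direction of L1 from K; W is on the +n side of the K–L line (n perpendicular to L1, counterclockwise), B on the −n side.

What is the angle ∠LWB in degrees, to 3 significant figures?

86.0°

K is at the origin and L lies 65.5 along u from K, so L = 65.5·u = (65.0, 8.21). Tangency of A1 to both parallel lines with radius 4.6 puts W and B at K ± 4.6·n: W = (-0.577, 4.56), B = (0.577, -4.56). Then cos ∠LWB = WL·WB / (|WL||WB|), giving 86.0°.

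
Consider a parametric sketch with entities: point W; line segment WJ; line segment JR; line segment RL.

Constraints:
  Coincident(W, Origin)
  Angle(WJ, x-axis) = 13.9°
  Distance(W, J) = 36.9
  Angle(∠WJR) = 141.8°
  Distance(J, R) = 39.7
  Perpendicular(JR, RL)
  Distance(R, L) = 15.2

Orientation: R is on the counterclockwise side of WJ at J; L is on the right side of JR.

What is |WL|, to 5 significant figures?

78.517

∠WJR = 141.8°, so JR runs at 13.9° + (180° − 141.8°) = 52.100° from the x-axis; with |JR| = 39.7, R = J + 39.7·(cos 52.100°, sin 52.100°) = (60.207, 40.191). The perpendicularity gives RL at right angles to JR; with |RL| = 15.2 on the right of JR, L = R + 15.2·(0.78908, -0.61429) = (72.201, 30.854). Then |WL| = |L − W| = 78.517.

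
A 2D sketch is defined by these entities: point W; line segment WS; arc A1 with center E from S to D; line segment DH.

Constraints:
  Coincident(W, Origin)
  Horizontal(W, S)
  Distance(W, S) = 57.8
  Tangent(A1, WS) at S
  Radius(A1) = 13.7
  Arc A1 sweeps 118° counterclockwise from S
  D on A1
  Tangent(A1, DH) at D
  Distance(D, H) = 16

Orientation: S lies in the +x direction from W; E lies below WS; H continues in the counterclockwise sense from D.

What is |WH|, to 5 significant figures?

63.289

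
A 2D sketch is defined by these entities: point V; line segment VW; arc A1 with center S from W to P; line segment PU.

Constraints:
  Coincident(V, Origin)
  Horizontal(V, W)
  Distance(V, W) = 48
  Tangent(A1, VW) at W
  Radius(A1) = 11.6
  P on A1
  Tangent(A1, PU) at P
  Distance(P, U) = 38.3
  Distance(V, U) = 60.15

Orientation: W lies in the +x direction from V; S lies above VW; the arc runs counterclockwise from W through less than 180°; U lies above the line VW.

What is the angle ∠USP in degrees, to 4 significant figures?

73.15°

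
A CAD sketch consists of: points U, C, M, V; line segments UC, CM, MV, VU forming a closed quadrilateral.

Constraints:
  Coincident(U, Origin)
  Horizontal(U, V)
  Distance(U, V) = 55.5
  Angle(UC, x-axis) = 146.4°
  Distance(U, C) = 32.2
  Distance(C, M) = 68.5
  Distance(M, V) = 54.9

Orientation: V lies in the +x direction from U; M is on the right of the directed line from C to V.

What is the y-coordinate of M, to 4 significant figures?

-36.69

Checks: |CM| = 68.50 ✓; |MV| = 54.90 ✓.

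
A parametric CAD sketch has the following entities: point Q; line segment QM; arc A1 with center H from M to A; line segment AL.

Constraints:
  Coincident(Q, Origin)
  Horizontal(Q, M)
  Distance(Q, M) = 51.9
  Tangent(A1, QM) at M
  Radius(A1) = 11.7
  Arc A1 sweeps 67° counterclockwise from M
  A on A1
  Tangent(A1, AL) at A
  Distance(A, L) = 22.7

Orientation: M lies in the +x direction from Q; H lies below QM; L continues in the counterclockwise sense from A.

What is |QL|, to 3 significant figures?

42.7

Q is at the origin; Q and M share the same y with |QM| = 51.9 and M on the +x side, so M = (51.9, 0.00). Tangency of A1 to QM means the radius HM is perpendicular to QM, so H = M + (0, -11.7) = (51.9, -11.7). On A1, M sits at bearing 90° from H; a 67° counterclockwise sweep puts A at bearing 157°, so A = H + 11.7·(cos 157°, sin 157°) = (41.1, -7.13). A1 meets AL tangentially, so HA is at right angles to AL, so AL runs along (−sin 157°, cos 157°); with |AL| = 22.7, L = (32.3, -28.0). Then |QL| = |L − Q| = 42.7.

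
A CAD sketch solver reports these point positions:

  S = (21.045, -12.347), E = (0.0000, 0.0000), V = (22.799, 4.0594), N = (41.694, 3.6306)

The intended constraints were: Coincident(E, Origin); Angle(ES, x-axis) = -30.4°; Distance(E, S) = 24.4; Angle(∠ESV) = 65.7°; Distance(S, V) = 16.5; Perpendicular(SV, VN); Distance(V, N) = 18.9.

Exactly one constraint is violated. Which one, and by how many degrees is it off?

Perpendicular(SV, VN) — off by 4.80°.

E = (0.00, 0.00) ✓; ES at -30.40° ✓; |ES| = 24.40 ✓; ∠ESV = 65.70° ✓; |SV| = 16.50 ✓; ∠(SV, VN) = 85.20° ✗; |VN| = 18.90 ✓.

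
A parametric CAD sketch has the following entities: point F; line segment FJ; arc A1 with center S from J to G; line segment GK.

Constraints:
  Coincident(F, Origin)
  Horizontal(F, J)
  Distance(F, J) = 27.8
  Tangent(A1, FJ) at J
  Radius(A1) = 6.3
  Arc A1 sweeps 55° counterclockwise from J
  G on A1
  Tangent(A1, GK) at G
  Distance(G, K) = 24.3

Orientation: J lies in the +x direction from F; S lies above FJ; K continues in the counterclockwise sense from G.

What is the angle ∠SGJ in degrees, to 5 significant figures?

62.500°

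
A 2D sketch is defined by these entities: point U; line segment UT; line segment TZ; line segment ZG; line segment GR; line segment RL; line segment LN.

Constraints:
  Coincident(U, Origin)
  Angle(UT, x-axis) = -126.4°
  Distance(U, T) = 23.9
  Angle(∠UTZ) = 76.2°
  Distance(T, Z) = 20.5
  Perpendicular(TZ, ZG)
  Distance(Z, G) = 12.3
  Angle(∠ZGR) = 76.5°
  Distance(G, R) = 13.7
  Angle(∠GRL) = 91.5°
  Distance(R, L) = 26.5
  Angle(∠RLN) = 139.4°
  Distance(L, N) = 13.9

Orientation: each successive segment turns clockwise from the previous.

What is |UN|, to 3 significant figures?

51.7

U is at the origin; UT runs at -126.4° with length 23.9, so T = (-14.2, -19.2). ∠UTZ = 76.2° gives TZ at 130° from the x-axis; with |TZ| = 20.5, Z = (-27.3, -3.49). TZ is perpendicular to ZG, so ZG runs at 39.8°; with |ZG| = 12.3, G = (-17.9, 4.39). ∠ZGR = 76.5° gives GR at -63.7° from the x-axis; with |GR| = 13.7, R = (-11.8, -7.90). ∠GRL = 91.5° gives RL at -152° from the x-axis; with |RL| = 26.5, L = (-35.2, -20.3). ∠RLN = 139.4° gives LN at 167° from the x-axis; with |LN| = 13.9, N = (-48.8, -17.2). Then |UN| = |N − U| = 51.7.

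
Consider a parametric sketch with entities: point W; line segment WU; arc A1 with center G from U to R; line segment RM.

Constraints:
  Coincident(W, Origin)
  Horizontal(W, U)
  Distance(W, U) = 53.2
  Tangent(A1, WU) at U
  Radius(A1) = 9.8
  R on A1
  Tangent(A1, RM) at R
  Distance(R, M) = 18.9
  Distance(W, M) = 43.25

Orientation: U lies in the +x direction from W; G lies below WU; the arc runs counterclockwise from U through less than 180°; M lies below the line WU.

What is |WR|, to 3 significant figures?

44.6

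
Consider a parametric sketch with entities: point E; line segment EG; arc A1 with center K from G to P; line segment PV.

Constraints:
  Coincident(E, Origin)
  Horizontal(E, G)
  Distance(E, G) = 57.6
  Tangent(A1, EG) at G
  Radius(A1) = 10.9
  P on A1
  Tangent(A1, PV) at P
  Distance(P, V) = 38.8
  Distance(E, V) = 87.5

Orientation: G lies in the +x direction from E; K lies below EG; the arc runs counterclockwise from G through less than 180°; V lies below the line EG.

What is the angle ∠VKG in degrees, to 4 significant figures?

157.4°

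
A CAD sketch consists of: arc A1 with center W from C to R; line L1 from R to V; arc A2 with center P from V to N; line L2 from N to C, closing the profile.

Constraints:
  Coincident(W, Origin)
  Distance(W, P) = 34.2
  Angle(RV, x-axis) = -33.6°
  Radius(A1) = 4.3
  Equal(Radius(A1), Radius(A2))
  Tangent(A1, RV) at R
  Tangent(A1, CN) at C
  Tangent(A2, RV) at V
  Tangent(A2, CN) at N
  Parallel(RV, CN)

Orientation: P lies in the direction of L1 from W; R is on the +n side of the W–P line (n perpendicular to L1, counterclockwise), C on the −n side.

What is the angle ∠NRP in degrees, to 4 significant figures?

6.949°

Tangency of A1 to both parallel lines with radius 4.3 puts R and C at W ± 4.3·n: R = (2.380, 3.582), C = (-2.380, -3.582). Equal radii place V and N the same way about P: V = P + 4.3·n = (30.87, -15.34), N = P − 4.3·n = (26.11, -22.51). Then cos ∠NRP = RN·RP / (|RN||RP|), giving 6.949°.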